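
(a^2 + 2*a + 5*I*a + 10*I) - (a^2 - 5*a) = 7*a + 5*I*a + 10*I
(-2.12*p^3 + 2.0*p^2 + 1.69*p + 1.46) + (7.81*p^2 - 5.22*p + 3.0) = -2.12*p^3 + 9.81*p^2 - 3.53*p + 4.46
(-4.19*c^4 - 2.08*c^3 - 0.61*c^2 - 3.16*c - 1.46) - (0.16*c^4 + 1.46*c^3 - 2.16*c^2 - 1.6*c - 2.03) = -4.35*c^4 - 3.54*c^3 + 1.55*c^2 - 1.56*c + 0.57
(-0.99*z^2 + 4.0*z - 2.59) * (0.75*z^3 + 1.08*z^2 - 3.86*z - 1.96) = -0.7425*z^5 + 1.9308*z^4 + 6.1989*z^3 - 16.2968*z^2 + 2.1574*z + 5.0764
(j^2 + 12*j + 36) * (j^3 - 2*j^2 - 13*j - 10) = j^5 + 10*j^4 - j^3 - 238*j^2 - 588*j - 360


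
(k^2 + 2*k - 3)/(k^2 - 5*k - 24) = (k - 1)/(k - 8)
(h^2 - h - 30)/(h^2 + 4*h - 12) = (h^2 - h - 30)/(h^2 + 4*h - 12)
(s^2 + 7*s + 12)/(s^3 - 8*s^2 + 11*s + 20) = (s^2 + 7*s + 12)/(s^3 - 8*s^2 + 11*s + 20)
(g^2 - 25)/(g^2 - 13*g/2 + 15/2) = 2*(g + 5)/(2*g - 3)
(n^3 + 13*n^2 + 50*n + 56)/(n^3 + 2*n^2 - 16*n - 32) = (n + 7)/(n - 4)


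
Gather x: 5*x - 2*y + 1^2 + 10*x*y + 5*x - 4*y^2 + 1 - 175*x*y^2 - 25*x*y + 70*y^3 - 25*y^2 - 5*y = x*(-175*y^2 - 15*y + 10) + 70*y^3 - 29*y^2 - 7*y + 2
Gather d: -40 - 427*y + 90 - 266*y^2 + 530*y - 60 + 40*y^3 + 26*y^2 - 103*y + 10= 40*y^3 - 240*y^2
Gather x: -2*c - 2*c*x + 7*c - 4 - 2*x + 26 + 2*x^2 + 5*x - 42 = 5*c + 2*x^2 + x*(3 - 2*c) - 20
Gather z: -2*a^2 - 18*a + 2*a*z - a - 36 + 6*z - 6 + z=-2*a^2 - 19*a + z*(2*a + 7) - 42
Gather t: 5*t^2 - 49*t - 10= 5*t^2 - 49*t - 10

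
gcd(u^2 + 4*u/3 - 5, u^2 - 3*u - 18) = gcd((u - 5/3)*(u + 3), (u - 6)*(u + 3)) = u + 3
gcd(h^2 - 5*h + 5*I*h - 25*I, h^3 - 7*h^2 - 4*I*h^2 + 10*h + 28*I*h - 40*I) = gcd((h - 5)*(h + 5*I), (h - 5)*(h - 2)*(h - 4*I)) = h - 5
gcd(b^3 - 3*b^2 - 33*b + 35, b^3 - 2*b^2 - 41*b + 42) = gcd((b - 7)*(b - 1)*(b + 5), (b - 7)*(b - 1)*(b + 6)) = b^2 - 8*b + 7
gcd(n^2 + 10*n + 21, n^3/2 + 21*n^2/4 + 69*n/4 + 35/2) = 1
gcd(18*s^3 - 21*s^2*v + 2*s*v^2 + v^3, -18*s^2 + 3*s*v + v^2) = 18*s^2 - 3*s*v - v^2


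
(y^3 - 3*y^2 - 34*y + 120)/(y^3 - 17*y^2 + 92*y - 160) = (y + 6)/(y - 8)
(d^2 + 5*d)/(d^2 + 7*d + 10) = d/(d + 2)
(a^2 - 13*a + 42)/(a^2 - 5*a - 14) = (a - 6)/(a + 2)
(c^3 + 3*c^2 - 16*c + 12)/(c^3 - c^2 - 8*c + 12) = (c^2 + 5*c - 6)/(c^2 + c - 6)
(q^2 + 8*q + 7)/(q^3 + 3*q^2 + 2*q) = (q + 7)/(q*(q + 2))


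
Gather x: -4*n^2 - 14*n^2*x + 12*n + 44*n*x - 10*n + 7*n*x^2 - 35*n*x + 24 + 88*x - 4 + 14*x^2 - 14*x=-4*n^2 + 2*n + x^2*(7*n + 14) + x*(-14*n^2 + 9*n + 74) + 20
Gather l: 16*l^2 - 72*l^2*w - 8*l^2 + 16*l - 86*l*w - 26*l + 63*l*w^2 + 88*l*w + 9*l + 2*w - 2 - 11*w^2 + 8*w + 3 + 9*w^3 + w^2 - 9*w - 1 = l^2*(8 - 72*w) + l*(63*w^2 + 2*w - 1) + 9*w^3 - 10*w^2 + w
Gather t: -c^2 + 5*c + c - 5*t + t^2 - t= -c^2 + 6*c + t^2 - 6*t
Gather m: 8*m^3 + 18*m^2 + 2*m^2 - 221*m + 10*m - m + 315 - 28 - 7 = 8*m^3 + 20*m^2 - 212*m + 280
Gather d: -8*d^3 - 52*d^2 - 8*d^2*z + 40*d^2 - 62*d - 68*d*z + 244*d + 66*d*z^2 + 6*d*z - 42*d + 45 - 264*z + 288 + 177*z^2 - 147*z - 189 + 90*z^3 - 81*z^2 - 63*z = -8*d^3 + d^2*(-8*z - 12) + d*(66*z^2 - 62*z + 140) + 90*z^3 + 96*z^2 - 474*z + 144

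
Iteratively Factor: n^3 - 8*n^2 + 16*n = (n - 4)*(n^2 - 4*n) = (n - 4)^2*(n)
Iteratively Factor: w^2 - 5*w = (w)*(w - 5)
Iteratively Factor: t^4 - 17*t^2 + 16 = (t + 4)*(t^3 - 4*t^2 - t + 4) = (t + 1)*(t + 4)*(t^2 - 5*t + 4) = (t - 1)*(t + 1)*(t + 4)*(t - 4)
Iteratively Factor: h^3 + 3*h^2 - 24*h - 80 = (h + 4)*(h^2 - h - 20) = (h - 5)*(h + 4)*(h + 4)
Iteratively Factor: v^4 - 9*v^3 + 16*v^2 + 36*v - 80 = (v - 4)*(v^3 - 5*v^2 - 4*v + 20) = (v - 4)*(v - 2)*(v^2 - 3*v - 10) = (v - 4)*(v - 2)*(v + 2)*(v - 5)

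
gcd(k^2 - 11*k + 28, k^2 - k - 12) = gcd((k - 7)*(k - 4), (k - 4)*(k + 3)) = k - 4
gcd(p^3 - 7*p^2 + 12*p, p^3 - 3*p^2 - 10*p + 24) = p - 4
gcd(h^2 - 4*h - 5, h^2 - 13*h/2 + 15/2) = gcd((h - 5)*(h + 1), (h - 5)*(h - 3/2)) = h - 5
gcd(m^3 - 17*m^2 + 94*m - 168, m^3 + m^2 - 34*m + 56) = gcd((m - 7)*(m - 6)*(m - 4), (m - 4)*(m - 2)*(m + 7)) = m - 4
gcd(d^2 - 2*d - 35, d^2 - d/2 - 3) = 1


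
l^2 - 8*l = l*(l - 8)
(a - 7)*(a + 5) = a^2 - 2*a - 35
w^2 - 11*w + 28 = (w - 7)*(w - 4)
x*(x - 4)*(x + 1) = x^3 - 3*x^2 - 4*x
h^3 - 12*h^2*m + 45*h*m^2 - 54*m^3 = (h - 6*m)*(h - 3*m)^2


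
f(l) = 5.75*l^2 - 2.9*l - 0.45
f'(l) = 11.5*l - 2.9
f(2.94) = 40.72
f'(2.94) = 30.91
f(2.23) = 21.68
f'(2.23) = 22.74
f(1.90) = 14.80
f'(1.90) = 18.95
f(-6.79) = 284.34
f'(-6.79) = -80.98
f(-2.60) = 45.96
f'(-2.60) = -32.80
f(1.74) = 11.91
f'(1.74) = 17.11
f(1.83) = 13.50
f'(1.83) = 18.14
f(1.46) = 7.57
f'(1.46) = 13.89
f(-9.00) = 491.40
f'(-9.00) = -106.40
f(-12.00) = 862.35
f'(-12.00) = -140.90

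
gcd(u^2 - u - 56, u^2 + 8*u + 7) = u + 7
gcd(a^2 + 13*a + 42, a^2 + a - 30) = a + 6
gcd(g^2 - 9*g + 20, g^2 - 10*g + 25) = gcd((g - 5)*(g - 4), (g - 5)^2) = g - 5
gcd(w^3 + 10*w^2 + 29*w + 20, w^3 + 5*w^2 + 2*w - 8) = w + 4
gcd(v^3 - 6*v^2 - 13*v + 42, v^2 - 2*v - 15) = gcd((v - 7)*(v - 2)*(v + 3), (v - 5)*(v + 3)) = v + 3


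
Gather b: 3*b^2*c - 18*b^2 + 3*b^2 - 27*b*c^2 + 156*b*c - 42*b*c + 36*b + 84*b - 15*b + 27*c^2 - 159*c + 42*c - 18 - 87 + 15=b^2*(3*c - 15) + b*(-27*c^2 + 114*c + 105) + 27*c^2 - 117*c - 90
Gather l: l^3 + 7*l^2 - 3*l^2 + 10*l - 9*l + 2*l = l^3 + 4*l^2 + 3*l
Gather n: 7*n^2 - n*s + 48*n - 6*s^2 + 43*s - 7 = 7*n^2 + n*(48 - s) - 6*s^2 + 43*s - 7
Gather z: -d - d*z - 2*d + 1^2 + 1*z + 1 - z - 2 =-d*z - 3*d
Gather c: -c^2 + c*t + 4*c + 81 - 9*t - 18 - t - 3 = -c^2 + c*(t + 4) - 10*t + 60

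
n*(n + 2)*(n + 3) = n^3 + 5*n^2 + 6*n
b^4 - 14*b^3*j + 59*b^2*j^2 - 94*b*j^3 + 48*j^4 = (b - 8*j)*(b - 3*j)*(b - 2*j)*(b - j)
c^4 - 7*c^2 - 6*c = c*(c - 3)*(c + 1)*(c + 2)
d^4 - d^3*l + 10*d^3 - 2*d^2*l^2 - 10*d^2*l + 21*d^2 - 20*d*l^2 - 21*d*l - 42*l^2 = (d + 3)*(d + 7)*(d - 2*l)*(d + l)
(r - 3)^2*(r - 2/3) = r^3 - 20*r^2/3 + 13*r - 6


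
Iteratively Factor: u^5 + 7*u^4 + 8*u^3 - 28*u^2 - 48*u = (u + 3)*(u^4 + 4*u^3 - 4*u^2 - 16*u) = (u + 3)*(u + 4)*(u^3 - 4*u) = u*(u + 3)*(u + 4)*(u^2 - 4) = u*(u - 2)*(u + 3)*(u + 4)*(u + 2)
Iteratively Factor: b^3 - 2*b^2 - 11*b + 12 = (b - 4)*(b^2 + 2*b - 3) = (b - 4)*(b - 1)*(b + 3)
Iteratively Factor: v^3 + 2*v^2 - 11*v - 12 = (v + 4)*(v^2 - 2*v - 3) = (v + 1)*(v + 4)*(v - 3)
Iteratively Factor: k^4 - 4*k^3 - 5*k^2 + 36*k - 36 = (k + 3)*(k^3 - 7*k^2 + 16*k - 12) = (k - 3)*(k + 3)*(k^2 - 4*k + 4) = (k - 3)*(k - 2)*(k + 3)*(k - 2)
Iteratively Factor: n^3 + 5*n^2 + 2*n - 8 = (n - 1)*(n^2 + 6*n + 8) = (n - 1)*(n + 2)*(n + 4)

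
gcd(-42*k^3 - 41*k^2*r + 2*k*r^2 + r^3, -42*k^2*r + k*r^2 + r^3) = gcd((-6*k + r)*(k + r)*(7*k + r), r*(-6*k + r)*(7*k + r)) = -42*k^2 + k*r + r^2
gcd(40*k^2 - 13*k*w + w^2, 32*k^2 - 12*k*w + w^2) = -8*k + w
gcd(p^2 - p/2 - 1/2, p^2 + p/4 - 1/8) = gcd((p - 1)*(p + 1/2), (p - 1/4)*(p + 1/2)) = p + 1/2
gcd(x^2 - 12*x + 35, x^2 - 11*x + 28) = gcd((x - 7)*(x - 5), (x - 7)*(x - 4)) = x - 7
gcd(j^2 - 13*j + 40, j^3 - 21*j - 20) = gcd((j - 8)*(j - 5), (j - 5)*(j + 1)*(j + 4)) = j - 5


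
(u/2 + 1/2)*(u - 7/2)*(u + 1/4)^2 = u^4/2 - u^3 - 75*u^2/32 - 61*u/64 - 7/64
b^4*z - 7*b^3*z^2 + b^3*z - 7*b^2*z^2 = b^2*(b - 7*z)*(b*z + z)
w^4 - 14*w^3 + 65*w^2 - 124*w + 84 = (w - 7)*(w - 3)*(w - 2)^2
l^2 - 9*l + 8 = (l - 8)*(l - 1)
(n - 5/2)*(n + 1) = n^2 - 3*n/2 - 5/2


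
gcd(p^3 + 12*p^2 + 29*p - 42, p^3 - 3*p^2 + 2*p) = p - 1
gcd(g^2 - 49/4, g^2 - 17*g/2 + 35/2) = g - 7/2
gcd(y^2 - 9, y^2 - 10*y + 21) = y - 3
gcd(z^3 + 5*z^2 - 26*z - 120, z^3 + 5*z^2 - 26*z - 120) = z^3 + 5*z^2 - 26*z - 120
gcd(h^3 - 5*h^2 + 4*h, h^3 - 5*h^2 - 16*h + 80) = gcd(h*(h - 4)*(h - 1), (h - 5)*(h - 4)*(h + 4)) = h - 4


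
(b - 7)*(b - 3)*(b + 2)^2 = b^4 - 6*b^3 - 15*b^2 + 44*b + 84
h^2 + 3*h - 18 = (h - 3)*(h + 6)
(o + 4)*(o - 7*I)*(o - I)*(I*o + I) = I*o^4 + 8*o^3 + 5*I*o^3 + 40*o^2 - 3*I*o^2 + 32*o - 35*I*o - 28*I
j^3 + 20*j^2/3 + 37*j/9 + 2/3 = (j + 1/3)^2*(j + 6)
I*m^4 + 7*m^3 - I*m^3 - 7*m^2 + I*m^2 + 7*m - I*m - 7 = (m - 7*I)*(m - I)*(m + I)*(I*m - I)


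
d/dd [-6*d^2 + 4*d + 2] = 4 - 12*d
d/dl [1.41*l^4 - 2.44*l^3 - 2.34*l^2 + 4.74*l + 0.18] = 5.64*l^3 - 7.32*l^2 - 4.68*l + 4.74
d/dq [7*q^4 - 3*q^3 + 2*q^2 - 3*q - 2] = 28*q^3 - 9*q^2 + 4*q - 3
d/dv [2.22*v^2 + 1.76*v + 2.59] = 4.44*v + 1.76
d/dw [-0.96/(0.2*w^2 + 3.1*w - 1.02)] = (0.384*w + 2.976)/(0.2*w^2 + 3.1*w - 1.02)^2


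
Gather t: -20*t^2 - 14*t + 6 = -20*t^2 - 14*t + 6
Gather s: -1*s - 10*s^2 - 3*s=-10*s^2 - 4*s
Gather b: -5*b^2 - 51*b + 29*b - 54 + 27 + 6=-5*b^2 - 22*b - 21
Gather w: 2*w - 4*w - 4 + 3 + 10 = 9 - 2*w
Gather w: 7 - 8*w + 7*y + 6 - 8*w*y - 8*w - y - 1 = w*(-8*y - 16) + 6*y + 12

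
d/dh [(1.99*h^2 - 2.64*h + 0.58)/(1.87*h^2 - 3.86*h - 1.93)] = (-2.7446*h^2 - 9.8506*h + 7.334)/(3.4969*h^4 - 14.4364*h^3 + 7.6814*h^2 + 14.8996*h + 3.7249)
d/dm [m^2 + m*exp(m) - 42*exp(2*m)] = m*exp(m) + 2*m - 84*exp(2*m) + exp(m)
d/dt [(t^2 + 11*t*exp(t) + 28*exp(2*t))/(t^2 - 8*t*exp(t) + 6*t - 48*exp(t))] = (2*(t^2 + 11*t*exp(t) + 28*exp(2*t))*(4*t*exp(t) - t + 28*exp(t) - 3) + (t^2 - 8*t*exp(t) + 6*t - 48*exp(t))*(11*t*exp(t) + 2*t + 56*exp(2*t) + 11*exp(t)))/(t^2 - 8*t*exp(t) + 6*t - 48*exp(t))^2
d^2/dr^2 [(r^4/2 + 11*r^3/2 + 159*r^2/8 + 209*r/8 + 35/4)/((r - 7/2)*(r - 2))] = (8*r^6 - 132*r^5 + 894*r^4 + 1749*r^3 - 14070*r^2 + 1848*r + 34930)/(8*r^6 - 132*r^5 + 894*r^4 - 3179*r^3 + 6258*r^2 - 6468*r + 2744)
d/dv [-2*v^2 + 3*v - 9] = 3 - 4*v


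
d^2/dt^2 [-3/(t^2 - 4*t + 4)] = -18/(t^4 - 8*t^3 + 24*t^2 - 32*t + 16)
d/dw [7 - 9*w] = -9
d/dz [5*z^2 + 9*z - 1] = 10*z + 9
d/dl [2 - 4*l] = -4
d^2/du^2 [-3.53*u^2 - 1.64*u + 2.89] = -7.06000000000000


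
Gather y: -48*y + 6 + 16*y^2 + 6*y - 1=16*y^2 - 42*y + 5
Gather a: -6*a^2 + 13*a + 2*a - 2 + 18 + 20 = -6*a^2 + 15*a + 36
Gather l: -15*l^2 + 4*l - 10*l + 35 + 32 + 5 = -15*l^2 - 6*l + 72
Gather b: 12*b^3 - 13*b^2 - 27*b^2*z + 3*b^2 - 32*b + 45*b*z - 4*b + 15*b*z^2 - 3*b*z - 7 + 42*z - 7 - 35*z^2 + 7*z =12*b^3 + b^2*(-27*z - 10) + b*(15*z^2 + 42*z - 36) - 35*z^2 + 49*z - 14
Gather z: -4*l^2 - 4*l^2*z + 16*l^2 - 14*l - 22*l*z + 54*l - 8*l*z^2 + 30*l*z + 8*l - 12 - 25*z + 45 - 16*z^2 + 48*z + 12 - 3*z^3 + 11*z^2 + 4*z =12*l^2 + 48*l - 3*z^3 + z^2*(-8*l - 5) + z*(-4*l^2 + 8*l + 27) + 45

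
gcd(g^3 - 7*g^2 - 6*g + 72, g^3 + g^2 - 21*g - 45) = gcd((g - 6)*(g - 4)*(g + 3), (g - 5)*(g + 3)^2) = g + 3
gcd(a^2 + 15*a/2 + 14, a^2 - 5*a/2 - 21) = a + 7/2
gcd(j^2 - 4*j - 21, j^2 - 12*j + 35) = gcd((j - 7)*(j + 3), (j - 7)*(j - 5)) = j - 7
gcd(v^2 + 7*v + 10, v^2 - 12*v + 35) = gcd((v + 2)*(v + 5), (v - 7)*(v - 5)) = 1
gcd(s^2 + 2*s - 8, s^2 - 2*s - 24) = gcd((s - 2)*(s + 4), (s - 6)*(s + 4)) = s + 4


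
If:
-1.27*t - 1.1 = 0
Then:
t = -0.87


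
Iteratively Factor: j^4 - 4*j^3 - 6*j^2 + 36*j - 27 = (j - 1)*(j^3 - 3*j^2 - 9*j + 27) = (j - 1)*(j + 3)*(j^2 - 6*j + 9) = (j - 3)*(j - 1)*(j + 3)*(j - 3)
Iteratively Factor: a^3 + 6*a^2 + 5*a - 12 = (a + 4)*(a^2 + 2*a - 3) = (a - 1)*(a + 4)*(a + 3)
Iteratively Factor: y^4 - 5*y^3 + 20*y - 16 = (y + 2)*(y^3 - 7*y^2 + 14*y - 8) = (y - 2)*(y + 2)*(y^2 - 5*y + 4) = (y - 4)*(y - 2)*(y + 2)*(y - 1)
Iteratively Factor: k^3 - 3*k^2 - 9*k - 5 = (k + 1)*(k^2 - 4*k - 5) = (k + 1)^2*(k - 5)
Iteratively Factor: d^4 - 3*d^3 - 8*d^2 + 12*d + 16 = (d - 4)*(d^3 + d^2 - 4*d - 4) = (d - 4)*(d - 2)*(d^2 + 3*d + 2) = (d - 4)*(d - 2)*(d + 1)*(d + 2)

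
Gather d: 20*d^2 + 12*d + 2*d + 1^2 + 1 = 20*d^2 + 14*d + 2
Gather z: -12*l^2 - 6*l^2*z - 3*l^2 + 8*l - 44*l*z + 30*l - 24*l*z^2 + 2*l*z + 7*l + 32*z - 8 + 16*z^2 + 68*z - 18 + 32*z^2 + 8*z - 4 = -15*l^2 + 45*l + z^2*(48 - 24*l) + z*(-6*l^2 - 42*l + 108) - 30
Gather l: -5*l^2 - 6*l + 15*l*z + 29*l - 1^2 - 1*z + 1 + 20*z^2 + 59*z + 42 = -5*l^2 + l*(15*z + 23) + 20*z^2 + 58*z + 42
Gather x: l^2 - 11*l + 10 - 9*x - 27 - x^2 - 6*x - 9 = l^2 - 11*l - x^2 - 15*x - 26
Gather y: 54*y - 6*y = 48*y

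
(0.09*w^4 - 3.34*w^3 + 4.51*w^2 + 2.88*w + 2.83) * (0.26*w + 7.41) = 0.0234*w^5 - 0.2015*w^4 - 23.5768*w^3 + 34.1679*w^2 + 22.0766*w + 20.9703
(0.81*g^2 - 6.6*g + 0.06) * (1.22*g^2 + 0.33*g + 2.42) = 0.9882*g^4 - 7.7847*g^3 - 0.1446*g^2 - 15.9522*g + 0.1452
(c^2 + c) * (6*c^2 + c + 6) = 6*c^4 + 7*c^3 + 7*c^2 + 6*c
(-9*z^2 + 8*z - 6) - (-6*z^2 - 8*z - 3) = -3*z^2 + 16*z - 3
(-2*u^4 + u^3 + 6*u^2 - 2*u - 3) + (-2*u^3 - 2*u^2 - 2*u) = -2*u^4 - u^3 + 4*u^2 - 4*u - 3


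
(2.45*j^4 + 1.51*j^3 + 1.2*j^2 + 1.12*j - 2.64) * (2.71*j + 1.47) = 6.6395*j^5 + 7.6936*j^4 + 5.4717*j^3 + 4.7992*j^2 - 5.508*j - 3.8808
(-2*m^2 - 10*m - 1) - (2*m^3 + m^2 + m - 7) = -2*m^3 - 3*m^2 - 11*m + 6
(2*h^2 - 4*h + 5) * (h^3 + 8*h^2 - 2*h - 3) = 2*h^5 + 12*h^4 - 31*h^3 + 42*h^2 + 2*h - 15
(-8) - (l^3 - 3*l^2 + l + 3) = -l^3 + 3*l^2 - l - 11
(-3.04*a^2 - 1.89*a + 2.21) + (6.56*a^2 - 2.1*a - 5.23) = 3.52*a^2 - 3.99*a - 3.02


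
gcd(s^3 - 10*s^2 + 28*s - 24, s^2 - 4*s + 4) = s^2 - 4*s + 4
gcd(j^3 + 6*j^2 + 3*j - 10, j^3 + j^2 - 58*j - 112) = j + 2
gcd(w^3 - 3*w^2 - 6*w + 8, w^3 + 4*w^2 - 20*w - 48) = w^2 - 2*w - 8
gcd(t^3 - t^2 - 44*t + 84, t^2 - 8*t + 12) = t^2 - 8*t + 12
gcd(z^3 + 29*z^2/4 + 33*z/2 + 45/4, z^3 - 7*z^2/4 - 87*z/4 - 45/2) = z^2 + 17*z/4 + 15/4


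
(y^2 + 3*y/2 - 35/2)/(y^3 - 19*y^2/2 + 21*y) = (y + 5)/(y*(y - 6))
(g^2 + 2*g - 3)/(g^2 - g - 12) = (g - 1)/(g - 4)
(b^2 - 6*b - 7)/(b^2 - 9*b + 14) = (b + 1)/(b - 2)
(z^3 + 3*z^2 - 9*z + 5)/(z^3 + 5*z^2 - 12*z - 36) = (z^3 + 3*z^2 - 9*z + 5)/(z^3 + 5*z^2 - 12*z - 36)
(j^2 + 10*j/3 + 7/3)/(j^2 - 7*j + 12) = (3*j^2 + 10*j + 7)/(3*(j^2 - 7*j + 12))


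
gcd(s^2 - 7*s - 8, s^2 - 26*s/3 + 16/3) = s - 8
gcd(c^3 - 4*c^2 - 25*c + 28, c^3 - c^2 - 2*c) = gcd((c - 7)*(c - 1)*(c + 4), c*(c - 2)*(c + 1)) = 1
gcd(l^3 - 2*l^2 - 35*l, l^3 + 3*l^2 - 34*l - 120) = l + 5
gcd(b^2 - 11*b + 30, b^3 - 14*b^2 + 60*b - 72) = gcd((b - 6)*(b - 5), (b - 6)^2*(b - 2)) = b - 6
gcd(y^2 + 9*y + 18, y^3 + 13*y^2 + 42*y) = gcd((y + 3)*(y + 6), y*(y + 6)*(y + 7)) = y + 6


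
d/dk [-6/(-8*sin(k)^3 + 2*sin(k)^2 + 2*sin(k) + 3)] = 12*(-12*sin(k)^2 + 2*sin(k) + 1)*cos(k)/(-4*sin(k) + 2*sin(3*k) - cos(2*k) + 4)^2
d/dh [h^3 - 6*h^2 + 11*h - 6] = 3*h^2 - 12*h + 11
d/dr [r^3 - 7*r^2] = r*(3*r - 14)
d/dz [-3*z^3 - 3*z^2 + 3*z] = -9*z^2 - 6*z + 3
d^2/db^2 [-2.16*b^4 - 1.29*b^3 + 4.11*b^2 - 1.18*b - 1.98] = -25.92*b^2 - 7.74*b + 8.22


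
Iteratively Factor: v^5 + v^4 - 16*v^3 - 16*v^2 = (v)*(v^4 + v^3 - 16*v^2 - 16*v) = v*(v - 4)*(v^3 + 5*v^2 + 4*v) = v^2*(v - 4)*(v^2 + 5*v + 4) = v^2*(v - 4)*(v + 4)*(v + 1)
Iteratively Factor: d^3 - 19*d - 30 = (d - 5)*(d^2 + 5*d + 6) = (d - 5)*(d + 2)*(d + 3)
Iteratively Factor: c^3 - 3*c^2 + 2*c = (c - 1)*(c^2 - 2*c) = c*(c - 1)*(c - 2)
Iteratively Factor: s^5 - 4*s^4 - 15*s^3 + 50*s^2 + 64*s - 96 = (s + 3)*(s^4 - 7*s^3 + 6*s^2 + 32*s - 32) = (s - 4)*(s + 3)*(s^3 - 3*s^2 - 6*s + 8) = (s - 4)*(s - 1)*(s + 3)*(s^2 - 2*s - 8) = (s - 4)^2*(s - 1)*(s + 3)*(s + 2)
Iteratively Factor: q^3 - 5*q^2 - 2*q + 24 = (q - 4)*(q^2 - q - 6) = (q - 4)*(q - 3)*(q + 2)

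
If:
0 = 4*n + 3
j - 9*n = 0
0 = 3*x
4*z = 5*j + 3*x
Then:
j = -27/4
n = -3/4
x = 0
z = -135/16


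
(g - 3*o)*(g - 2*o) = g^2 - 5*g*o + 6*o^2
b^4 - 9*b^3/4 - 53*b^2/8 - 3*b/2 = b*(b - 4)*(b + 1/4)*(b + 3/2)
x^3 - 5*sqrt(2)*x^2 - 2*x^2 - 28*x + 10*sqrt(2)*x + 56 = (x - 2)*(x - 7*sqrt(2))*(x + 2*sqrt(2))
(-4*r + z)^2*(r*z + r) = 16*r^3*z + 16*r^3 - 8*r^2*z^2 - 8*r^2*z + r*z^3 + r*z^2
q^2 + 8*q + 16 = (q + 4)^2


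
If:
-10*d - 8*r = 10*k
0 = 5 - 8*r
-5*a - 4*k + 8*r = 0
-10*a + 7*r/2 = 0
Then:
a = 7/32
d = -189/128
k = 125/128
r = 5/8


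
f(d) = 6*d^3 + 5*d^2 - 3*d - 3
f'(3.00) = 189.00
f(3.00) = 195.00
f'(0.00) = -3.00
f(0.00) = -3.00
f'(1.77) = 71.09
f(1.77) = 40.63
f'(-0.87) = 1.92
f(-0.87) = -0.56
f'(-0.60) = -2.52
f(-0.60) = -0.70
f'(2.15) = 101.70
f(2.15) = 73.29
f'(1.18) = 33.86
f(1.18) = 10.28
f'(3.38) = 236.44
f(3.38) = 275.67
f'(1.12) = 30.78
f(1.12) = 8.34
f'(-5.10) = 414.18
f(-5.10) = -653.56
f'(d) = 18*d^2 + 10*d - 3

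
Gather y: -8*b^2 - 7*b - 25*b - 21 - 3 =-8*b^2 - 32*b - 24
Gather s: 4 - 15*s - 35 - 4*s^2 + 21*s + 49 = -4*s^2 + 6*s + 18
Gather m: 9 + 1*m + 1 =m + 10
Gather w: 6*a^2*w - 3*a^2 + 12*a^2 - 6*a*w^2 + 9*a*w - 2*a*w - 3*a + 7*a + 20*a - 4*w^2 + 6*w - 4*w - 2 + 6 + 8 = 9*a^2 + 24*a + w^2*(-6*a - 4) + w*(6*a^2 + 7*a + 2) + 12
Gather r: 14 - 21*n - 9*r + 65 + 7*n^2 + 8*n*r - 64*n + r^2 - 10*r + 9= 7*n^2 - 85*n + r^2 + r*(8*n - 19) + 88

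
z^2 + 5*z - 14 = (z - 2)*(z + 7)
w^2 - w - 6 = (w - 3)*(w + 2)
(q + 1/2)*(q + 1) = q^2 + 3*q/2 + 1/2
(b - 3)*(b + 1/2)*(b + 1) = b^3 - 3*b^2/2 - 4*b - 3/2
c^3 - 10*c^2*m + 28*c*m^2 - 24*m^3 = (c - 6*m)*(c - 2*m)^2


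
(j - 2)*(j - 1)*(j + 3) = j^3 - 7*j + 6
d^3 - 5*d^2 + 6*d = d*(d - 3)*(d - 2)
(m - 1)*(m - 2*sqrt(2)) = m^2 - 2*sqrt(2)*m - m + 2*sqrt(2)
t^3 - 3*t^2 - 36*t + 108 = (t - 6)*(t - 3)*(t + 6)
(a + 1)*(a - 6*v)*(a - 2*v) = a^3 - 8*a^2*v + a^2 + 12*a*v^2 - 8*a*v + 12*v^2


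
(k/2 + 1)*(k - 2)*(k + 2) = k^3/2 + k^2 - 2*k - 4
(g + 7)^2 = g^2 + 14*g + 49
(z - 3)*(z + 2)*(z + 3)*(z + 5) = z^4 + 7*z^3 + z^2 - 63*z - 90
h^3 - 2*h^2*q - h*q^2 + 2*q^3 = (h - 2*q)*(h - q)*(h + q)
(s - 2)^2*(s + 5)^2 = s^4 + 6*s^3 - 11*s^2 - 60*s + 100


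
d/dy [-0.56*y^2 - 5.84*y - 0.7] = -1.12*y - 5.84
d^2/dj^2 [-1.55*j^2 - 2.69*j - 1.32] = -3.10000000000000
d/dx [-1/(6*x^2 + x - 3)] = (12*x + 1)/(6*x^2 + x - 3)^2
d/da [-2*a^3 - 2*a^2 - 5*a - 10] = -6*a^2 - 4*a - 5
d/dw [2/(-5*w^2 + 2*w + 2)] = 4*(5*w - 1)/(-5*w^2 + 2*w + 2)^2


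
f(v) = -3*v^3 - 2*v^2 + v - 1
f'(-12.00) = -1247.00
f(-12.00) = 4883.00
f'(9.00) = -764.00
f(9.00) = -2341.00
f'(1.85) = -37.20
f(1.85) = -24.99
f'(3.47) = -121.25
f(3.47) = -146.96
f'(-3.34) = -86.04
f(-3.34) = 85.13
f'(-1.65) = -16.90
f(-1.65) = 5.38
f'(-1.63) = -16.39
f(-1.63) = 5.05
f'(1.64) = -29.77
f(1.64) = -17.97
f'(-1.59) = -15.39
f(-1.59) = 4.41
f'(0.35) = -1.50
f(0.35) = -1.02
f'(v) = -9*v^2 - 4*v + 1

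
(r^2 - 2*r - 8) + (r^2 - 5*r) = 2*r^2 - 7*r - 8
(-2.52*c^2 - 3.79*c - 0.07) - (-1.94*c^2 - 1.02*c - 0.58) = -0.58*c^2 - 2.77*c + 0.51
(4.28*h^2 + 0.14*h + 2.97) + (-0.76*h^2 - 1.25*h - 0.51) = 3.52*h^2 - 1.11*h + 2.46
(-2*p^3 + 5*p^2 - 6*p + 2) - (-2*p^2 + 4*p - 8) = -2*p^3 + 7*p^2 - 10*p + 10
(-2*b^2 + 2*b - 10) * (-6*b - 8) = 12*b^3 + 4*b^2 + 44*b + 80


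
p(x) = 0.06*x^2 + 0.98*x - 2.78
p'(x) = 0.12*x + 0.98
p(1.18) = -1.54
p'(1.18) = 1.12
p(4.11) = 2.26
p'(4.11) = 1.47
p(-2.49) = -4.85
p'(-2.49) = 0.68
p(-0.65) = -3.39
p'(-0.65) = 0.90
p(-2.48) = -4.84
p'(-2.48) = 0.68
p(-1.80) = -4.35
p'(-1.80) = 0.76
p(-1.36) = -4.00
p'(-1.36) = 0.82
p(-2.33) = -4.74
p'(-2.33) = 0.70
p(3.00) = 0.70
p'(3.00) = 1.34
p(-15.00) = -3.98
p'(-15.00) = -0.82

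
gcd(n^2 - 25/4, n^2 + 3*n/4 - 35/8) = n + 5/2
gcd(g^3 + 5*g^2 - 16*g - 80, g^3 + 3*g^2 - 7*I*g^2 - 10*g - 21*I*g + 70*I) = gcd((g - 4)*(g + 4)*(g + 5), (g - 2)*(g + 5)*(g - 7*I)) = g + 5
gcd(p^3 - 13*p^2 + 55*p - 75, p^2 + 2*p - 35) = p - 5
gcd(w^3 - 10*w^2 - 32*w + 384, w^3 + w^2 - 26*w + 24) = w + 6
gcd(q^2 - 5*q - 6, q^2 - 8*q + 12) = q - 6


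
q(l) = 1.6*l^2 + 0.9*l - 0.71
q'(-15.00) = -47.10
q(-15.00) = 345.79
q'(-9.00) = -27.90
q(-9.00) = 120.79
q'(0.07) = 1.12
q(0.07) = -0.64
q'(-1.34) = -3.39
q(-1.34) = 0.96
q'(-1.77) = -4.76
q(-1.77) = 2.71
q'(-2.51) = -7.13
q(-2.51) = 7.11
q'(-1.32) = -3.32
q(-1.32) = 0.89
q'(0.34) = 1.99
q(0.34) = -0.22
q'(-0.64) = -1.15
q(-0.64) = -0.63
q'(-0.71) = -1.37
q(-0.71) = -0.54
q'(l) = 3.2*l + 0.9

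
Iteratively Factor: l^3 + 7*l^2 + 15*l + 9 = (l + 3)*(l^2 + 4*l + 3) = (l + 1)*(l + 3)*(l + 3)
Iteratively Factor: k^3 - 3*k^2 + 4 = (k - 2)*(k^2 - k - 2) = (k - 2)*(k + 1)*(k - 2)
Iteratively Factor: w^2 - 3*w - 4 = (w - 4)*(w + 1)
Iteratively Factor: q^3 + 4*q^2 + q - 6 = (q + 2)*(q^2 + 2*q - 3) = (q + 2)*(q + 3)*(q - 1)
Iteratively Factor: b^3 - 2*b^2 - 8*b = (b - 4)*(b^2 + 2*b) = (b - 4)*(b + 2)*(b)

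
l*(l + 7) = l^2 + 7*l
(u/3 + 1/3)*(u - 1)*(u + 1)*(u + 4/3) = u^4/3 + 7*u^3/9 + u^2/9 - 7*u/9 - 4/9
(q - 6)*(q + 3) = q^2 - 3*q - 18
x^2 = x^2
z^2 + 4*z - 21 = (z - 3)*(z + 7)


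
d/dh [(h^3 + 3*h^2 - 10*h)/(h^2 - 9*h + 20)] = (h^4 - 18*h^3 + 43*h^2 + 120*h - 200)/(h^4 - 18*h^3 + 121*h^2 - 360*h + 400)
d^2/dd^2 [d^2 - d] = 2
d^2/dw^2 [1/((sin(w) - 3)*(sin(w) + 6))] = (-4*sin(w)^4 - 9*sin(w)^3 - 75*sin(w)^2 - 36*sin(w) + 54)/((sin(w) - 3)^3*(sin(w) + 6)^3)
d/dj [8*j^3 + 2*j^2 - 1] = 4*j*(6*j + 1)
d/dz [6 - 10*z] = -10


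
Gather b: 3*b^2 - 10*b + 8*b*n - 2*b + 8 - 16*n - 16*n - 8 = 3*b^2 + b*(8*n - 12) - 32*n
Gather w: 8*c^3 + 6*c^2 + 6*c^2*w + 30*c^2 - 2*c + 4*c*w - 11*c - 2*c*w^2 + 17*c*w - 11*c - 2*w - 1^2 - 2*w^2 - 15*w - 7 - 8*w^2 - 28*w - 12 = 8*c^3 + 36*c^2 - 24*c + w^2*(-2*c - 10) + w*(6*c^2 + 21*c - 45) - 20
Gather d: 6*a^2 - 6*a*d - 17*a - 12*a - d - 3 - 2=6*a^2 - 29*a + d*(-6*a - 1) - 5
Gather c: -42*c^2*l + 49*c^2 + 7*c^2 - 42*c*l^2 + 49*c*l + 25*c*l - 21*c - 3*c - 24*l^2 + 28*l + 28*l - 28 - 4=c^2*(56 - 42*l) + c*(-42*l^2 + 74*l - 24) - 24*l^2 + 56*l - 32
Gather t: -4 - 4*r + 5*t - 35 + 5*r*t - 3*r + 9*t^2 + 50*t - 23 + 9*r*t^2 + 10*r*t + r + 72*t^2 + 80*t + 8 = -6*r + t^2*(9*r + 81) + t*(15*r + 135) - 54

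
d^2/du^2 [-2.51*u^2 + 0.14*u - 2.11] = -5.02000000000000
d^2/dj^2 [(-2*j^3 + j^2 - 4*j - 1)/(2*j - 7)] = 2*(-8*j^3 + 84*j^2 - 294*j - 11)/(8*j^3 - 84*j^2 + 294*j - 343)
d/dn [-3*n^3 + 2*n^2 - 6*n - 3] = -9*n^2 + 4*n - 6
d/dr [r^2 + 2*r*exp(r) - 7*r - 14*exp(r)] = 2*r*exp(r) + 2*r - 12*exp(r) - 7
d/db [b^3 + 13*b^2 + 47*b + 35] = 3*b^2 + 26*b + 47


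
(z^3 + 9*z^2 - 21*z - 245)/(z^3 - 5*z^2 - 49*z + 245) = (z + 7)/(z - 7)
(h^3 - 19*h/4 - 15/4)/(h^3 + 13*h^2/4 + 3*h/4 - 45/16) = 4*(2*h^2 - 3*h - 5)/(8*h^2 + 14*h - 15)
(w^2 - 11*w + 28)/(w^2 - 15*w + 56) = (w - 4)/(w - 8)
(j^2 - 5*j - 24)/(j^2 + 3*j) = (j - 8)/j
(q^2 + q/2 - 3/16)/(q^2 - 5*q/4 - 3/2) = (q - 1/4)/(q - 2)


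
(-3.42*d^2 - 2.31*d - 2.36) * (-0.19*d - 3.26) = 0.6498*d^3 + 11.5881*d^2 + 7.979*d + 7.6936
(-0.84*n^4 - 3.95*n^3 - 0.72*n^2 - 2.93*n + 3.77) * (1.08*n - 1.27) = -0.9072*n^5 - 3.1992*n^4 + 4.2389*n^3 - 2.25*n^2 + 7.7927*n - 4.7879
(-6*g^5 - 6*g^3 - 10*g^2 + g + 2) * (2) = -12*g^5 - 12*g^3 - 20*g^2 + 2*g + 4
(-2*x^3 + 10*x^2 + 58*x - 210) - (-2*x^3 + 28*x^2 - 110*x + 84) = -18*x^2 + 168*x - 294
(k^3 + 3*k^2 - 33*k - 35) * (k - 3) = k^4 - 42*k^2 + 64*k + 105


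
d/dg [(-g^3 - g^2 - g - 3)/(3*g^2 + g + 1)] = (-3*g^4 - 2*g^3 - g^2 + 16*g + 2)/(9*g^4 + 6*g^3 + 7*g^2 + 2*g + 1)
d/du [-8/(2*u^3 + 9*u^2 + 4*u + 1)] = 16*(3*u^2 + 9*u + 2)/(2*u^3 + 9*u^2 + 4*u + 1)^2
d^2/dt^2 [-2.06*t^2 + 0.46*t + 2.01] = -4.12000000000000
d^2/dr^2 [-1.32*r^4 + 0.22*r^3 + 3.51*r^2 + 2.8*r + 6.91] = -15.84*r^2 + 1.32*r + 7.02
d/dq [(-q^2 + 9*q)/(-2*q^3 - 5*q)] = (-2*q^2 + 36*q + 5)/(4*q^4 + 20*q^2 + 25)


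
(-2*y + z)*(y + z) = -2*y^2 - y*z + z^2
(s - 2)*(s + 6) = s^2 + 4*s - 12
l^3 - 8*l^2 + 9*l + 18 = (l - 6)*(l - 3)*(l + 1)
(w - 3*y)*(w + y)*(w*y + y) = w^3*y - 2*w^2*y^2 + w^2*y - 3*w*y^3 - 2*w*y^2 - 3*y^3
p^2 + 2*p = p*(p + 2)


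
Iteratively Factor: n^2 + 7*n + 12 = (n + 4)*(n + 3)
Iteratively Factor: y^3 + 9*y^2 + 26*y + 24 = (y + 4)*(y^2 + 5*y + 6) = (y + 2)*(y + 4)*(y + 3)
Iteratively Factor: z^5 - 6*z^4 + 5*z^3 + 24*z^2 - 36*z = (z)*(z^4 - 6*z^3 + 5*z^2 + 24*z - 36) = z*(z - 3)*(z^3 - 3*z^2 - 4*z + 12) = z*(z - 3)*(z + 2)*(z^2 - 5*z + 6) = z*(z - 3)*(z - 2)*(z + 2)*(z - 3)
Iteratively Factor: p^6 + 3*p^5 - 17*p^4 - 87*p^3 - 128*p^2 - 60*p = (p + 1)*(p^5 + 2*p^4 - 19*p^3 - 68*p^2 - 60*p) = p*(p + 1)*(p^4 + 2*p^3 - 19*p^2 - 68*p - 60) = p*(p + 1)*(p + 3)*(p^3 - p^2 - 16*p - 20) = p*(p + 1)*(p + 2)*(p + 3)*(p^2 - 3*p - 10) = p*(p + 1)*(p + 2)^2*(p + 3)*(p - 5)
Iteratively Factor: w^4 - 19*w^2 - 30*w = (w)*(w^3 - 19*w - 30) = w*(w - 5)*(w^2 + 5*w + 6) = w*(w - 5)*(w + 3)*(w + 2)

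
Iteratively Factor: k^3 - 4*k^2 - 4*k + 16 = (k - 4)*(k^2 - 4) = (k - 4)*(k + 2)*(k - 2)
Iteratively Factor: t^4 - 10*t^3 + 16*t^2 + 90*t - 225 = (t - 5)*(t^3 - 5*t^2 - 9*t + 45) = (t - 5)*(t + 3)*(t^2 - 8*t + 15) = (t - 5)^2*(t + 3)*(t - 3)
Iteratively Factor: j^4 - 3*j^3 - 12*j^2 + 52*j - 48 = (j - 2)*(j^3 - j^2 - 14*j + 24) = (j - 3)*(j - 2)*(j^2 + 2*j - 8) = (j - 3)*(j - 2)*(j + 4)*(j - 2)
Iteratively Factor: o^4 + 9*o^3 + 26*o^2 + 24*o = (o)*(o^3 + 9*o^2 + 26*o + 24) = o*(o + 2)*(o^2 + 7*o + 12) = o*(o + 2)*(o + 4)*(o + 3)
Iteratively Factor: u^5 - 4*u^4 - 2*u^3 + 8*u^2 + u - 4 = (u - 1)*(u^4 - 3*u^3 - 5*u^2 + 3*u + 4) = (u - 1)*(u + 1)*(u^3 - 4*u^2 - u + 4) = (u - 4)*(u - 1)*(u + 1)*(u^2 - 1) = (u - 4)*(u - 1)^2*(u + 1)*(u + 1)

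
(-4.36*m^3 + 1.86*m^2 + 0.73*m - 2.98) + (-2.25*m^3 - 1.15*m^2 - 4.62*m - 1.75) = -6.61*m^3 + 0.71*m^2 - 3.89*m - 4.73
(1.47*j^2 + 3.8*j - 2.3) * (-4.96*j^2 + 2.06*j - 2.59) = -7.2912*j^4 - 15.8198*j^3 + 15.4287*j^2 - 14.58*j + 5.957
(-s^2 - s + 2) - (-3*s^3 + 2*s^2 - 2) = 3*s^3 - 3*s^2 - s + 4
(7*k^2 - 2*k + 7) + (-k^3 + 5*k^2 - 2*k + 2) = -k^3 + 12*k^2 - 4*k + 9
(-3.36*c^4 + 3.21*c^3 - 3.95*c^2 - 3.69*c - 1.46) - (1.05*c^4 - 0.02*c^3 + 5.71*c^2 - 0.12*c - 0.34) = -4.41*c^4 + 3.23*c^3 - 9.66*c^2 - 3.57*c - 1.12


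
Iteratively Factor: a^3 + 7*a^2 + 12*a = (a + 4)*(a^2 + 3*a) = (a + 3)*(a + 4)*(a)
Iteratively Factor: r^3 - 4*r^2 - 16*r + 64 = (r + 4)*(r^2 - 8*r + 16) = (r - 4)*(r + 4)*(r - 4)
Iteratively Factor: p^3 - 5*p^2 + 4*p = (p)*(p^2 - 5*p + 4) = p*(p - 4)*(p - 1)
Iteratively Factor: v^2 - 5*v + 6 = (v - 3)*(v - 2)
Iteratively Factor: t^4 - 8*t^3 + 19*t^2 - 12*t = (t - 1)*(t^3 - 7*t^2 + 12*t) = (t - 4)*(t - 1)*(t^2 - 3*t) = t*(t - 4)*(t - 1)*(t - 3)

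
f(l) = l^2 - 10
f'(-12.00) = -24.00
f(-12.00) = 134.00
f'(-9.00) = -18.00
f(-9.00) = 71.00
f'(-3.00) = -6.00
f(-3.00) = -1.00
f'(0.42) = 0.84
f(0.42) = -9.82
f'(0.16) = 0.32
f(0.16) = -9.97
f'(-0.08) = -0.16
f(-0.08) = -9.99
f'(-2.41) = -4.82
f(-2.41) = -4.19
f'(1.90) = 3.80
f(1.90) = -6.39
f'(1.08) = 2.16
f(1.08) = -8.83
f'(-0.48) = -0.96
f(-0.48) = -9.77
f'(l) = 2*l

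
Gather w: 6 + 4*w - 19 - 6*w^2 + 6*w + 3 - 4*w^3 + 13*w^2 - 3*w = -4*w^3 + 7*w^2 + 7*w - 10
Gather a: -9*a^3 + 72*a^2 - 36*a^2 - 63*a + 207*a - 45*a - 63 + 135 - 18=-9*a^3 + 36*a^2 + 99*a + 54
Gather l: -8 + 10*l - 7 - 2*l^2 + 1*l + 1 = -2*l^2 + 11*l - 14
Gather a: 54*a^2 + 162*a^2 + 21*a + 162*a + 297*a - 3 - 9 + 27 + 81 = 216*a^2 + 480*a + 96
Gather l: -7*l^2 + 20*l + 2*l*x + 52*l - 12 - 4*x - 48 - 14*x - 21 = -7*l^2 + l*(2*x + 72) - 18*x - 81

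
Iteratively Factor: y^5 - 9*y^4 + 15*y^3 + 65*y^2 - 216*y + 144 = (y - 4)*(y^4 - 5*y^3 - 5*y^2 + 45*y - 36) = (y - 4)*(y - 1)*(y^3 - 4*y^2 - 9*y + 36) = (y - 4)*(y - 1)*(y + 3)*(y^2 - 7*y + 12) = (y - 4)*(y - 3)*(y - 1)*(y + 3)*(y - 4)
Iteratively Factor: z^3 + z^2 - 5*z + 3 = (z - 1)*(z^2 + 2*z - 3) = (z - 1)*(z + 3)*(z - 1)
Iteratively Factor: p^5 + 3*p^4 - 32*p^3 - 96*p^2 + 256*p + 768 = (p + 4)*(p^4 - p^3 - 28*p^2 + 16*p + 192) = (p - 4)*(p + 4)*(p^3 + 3*p^2 - 16*p - 48) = (p - 4)*(p + 4)^2*(p^2 - p - 12) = (p - 4)*(p + 3)*(p + 4)^2*(p - 4)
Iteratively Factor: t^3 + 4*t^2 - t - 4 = (t - 1)*(t^2 + 5*t + 4) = (t - 1)*(t + 4)*(t + 1)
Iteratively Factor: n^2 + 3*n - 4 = (n + 4)*(n - 1)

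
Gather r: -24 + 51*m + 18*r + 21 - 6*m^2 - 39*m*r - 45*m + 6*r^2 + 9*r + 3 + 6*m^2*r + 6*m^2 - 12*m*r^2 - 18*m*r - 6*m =r^2*(6 - 12*m) + r*(6*m^2 - 57*m + 27)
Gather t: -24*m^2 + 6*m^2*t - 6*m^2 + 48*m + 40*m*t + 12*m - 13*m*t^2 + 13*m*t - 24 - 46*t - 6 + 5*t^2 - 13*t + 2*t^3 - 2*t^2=-30*m^2 + 60*m + 2*t^3 + t^2*(3 - 13*m) + t*(6*m^2 + 53*m - 59) - 30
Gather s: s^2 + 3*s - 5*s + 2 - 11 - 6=s^2 - 2*s - 15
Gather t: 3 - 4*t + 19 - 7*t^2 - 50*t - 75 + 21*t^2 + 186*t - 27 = 14*t^2 + 132*t - 80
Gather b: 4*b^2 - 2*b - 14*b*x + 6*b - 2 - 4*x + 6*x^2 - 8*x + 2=4*b^2 + b*(4 - 14*x) + 6*x^2 - 12*x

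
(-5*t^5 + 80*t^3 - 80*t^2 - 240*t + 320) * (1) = -5*t^5 + 80*t^3 - 80*t^2 - 240*t + 320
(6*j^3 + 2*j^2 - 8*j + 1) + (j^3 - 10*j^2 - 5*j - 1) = 7*j^3 - 8*j^2 - 13*j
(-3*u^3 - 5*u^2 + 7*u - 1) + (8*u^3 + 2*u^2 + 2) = 5*u^3 - 3*u^2 + 7*u + 1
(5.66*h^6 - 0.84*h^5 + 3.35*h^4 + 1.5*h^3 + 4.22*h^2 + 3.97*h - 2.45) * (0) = 0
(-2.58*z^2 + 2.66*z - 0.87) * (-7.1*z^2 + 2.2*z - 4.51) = 18.318*z^4 - 24.562*z^3 + 23.6648*z^2 - 13.9106*z + 3.9237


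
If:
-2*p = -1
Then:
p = 1/2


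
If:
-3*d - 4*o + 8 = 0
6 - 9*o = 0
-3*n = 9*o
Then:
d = 16/9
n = -2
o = 2/3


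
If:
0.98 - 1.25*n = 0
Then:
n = 0.78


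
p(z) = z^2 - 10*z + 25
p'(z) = 2*z - 10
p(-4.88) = 97.61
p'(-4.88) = -19.76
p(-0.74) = 32.95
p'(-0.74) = -11.48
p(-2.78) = 60.53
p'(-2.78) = -15.56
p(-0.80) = 33.64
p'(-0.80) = -11.60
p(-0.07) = 25.70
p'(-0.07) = -10.14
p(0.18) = 23.23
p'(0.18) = -9.64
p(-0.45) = 29.70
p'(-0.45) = -10.90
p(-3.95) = 80.10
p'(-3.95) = -17.90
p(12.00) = 49.00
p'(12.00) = 14.00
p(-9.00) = 196.00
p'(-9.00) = -28.00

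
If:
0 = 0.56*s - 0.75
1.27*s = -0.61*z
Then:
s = 1.34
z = -2.79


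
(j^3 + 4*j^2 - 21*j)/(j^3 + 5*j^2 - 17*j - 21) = j/(j + 1)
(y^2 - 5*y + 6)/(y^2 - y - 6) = (y - 2)/(y + 2)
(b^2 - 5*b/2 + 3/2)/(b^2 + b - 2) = (b - 3/2)/(b + 2)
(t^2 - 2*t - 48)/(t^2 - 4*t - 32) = (t + 6)/(t + 4)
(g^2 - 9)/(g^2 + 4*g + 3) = (g - 3)/(g + 1)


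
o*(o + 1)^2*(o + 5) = o^4 + 7*o^3 + 11*o^2 + 5*o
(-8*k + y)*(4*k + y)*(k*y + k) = -32*k^3*y - 32*k^3 - 4*k^2*y^2 - 4*k^2*y + k*y^3 + k*y^2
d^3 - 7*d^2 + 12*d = d*(d - 4)*(d - 3)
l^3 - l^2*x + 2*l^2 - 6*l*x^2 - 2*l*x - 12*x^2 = (l + 2)*(l - 3*x)*(l + 2*x)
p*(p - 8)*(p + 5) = p^3 - 3*p^2 - 40*p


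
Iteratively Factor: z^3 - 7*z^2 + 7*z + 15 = (z - 3)*(z^2 - 4*z - 5) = (z - 5)*(z - 3)*(z + 1)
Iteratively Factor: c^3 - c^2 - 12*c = (c + 3)*(c^2 - 4*c) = c*(c + 3)*(c - 4)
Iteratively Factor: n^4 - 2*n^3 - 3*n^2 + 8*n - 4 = (n - 1)*(n^3 - n^2 - 4*n + 4) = (n - 1)*(n + 2)*(n^2 - 3*n + 2) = (n - 1)^2*(n + 2)*(n - 2)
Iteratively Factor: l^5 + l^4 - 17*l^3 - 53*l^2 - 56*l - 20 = (l - 5)*(l^4 + 6*l^3 + 13*l^2 + 12*l + 4) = (l - 5)*(l + 1)*(l^3 + 5*l^2 + 8*l + 4) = (l - 5)*(l + 1)*(l + 2)*(l^2 + 3*l + 2) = (l - 5)*(l + 1)*(l + 2)^2*(l + 1)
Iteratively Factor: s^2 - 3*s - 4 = (s + 1)*(s - 4)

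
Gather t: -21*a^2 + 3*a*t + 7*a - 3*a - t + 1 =-21*a^2 + 4*a + t*(3*a - 1) + 1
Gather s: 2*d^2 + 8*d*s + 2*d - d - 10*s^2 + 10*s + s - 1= 2*d^2 + d - 10*s^2 + s*(8*d + 11) - 1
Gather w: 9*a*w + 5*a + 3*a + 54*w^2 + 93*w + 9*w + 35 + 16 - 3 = 8*a + 54*w^2 + w*(9*a + 102) + 48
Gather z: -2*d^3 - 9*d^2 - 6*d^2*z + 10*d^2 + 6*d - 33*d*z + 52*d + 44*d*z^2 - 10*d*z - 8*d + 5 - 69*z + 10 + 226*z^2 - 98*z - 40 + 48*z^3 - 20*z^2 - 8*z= -2*d^3 + d^2 + 50*d + 48*z^3 + z^2*(44*d + 206) + z*(-6*d^2 - 43*d - 175) - 25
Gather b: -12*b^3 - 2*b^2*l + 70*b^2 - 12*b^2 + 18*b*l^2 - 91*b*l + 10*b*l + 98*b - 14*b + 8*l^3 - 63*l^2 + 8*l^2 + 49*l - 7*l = -12*b^3 + b^2*(58 - 2*l) + b*(18*l^2 - 81*l + 84) + 8*l^3 - 55*l^2 + 42*l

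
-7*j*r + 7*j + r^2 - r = (-7*j + r)*(r - 1)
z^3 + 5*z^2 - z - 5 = (z - 1)*(z + 1)*(z + 5)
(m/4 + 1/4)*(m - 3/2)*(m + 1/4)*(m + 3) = m^4/4 + 11*m^3/16 - 19*m^2/32 - 21*m/16 - 9/32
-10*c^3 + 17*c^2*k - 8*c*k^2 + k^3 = (-5*c + k)*(-2*c + k)*(-c + k)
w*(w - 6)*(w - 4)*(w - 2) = w^4 - 12*w^3 + 44*w^2 - 48*w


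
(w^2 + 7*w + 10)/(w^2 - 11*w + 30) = (w^2 + 7*w + 10)/(w^2 - 11*w + 30)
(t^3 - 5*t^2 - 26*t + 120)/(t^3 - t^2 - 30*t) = (t - 4)/t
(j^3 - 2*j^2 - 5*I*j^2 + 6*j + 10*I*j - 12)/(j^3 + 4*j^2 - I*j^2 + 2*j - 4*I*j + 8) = (j^2 + j*(-2 - 6*I) + 12*I)/(j^2 + j*(4 - 2*I) - 8*I)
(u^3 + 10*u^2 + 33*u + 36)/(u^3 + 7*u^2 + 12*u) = (u + 3)/u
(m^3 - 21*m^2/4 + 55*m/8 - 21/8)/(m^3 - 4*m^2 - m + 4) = (8*m^2 - 34*m + 21)/(8*(m^2 - 3*m - 4))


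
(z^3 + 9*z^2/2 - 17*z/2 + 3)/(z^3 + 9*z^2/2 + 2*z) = (2*z^3 + 9*z^2 - 17*z + 6)/(z*(2*z^2 + 9*z + 4))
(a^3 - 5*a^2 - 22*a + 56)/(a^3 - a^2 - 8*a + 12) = (a^2 - 3*a - 28)/(a^2 + a - 6)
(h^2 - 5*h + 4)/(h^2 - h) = (h - 4)/h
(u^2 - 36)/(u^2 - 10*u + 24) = (u + 6)/(u - 4)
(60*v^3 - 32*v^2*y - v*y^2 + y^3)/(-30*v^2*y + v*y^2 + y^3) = (-2*v + y)/y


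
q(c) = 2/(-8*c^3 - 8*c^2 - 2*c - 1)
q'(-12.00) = 0.00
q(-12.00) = 0.00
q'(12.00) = 0.00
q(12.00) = 0.00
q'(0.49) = 1.33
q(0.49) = -0.41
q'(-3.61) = 0.01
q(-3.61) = 0.01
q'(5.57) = 0.00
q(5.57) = -0.00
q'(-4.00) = 0.00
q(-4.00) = 0.01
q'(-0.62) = 3.03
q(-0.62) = -2.15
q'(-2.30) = 0.05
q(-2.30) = 0.03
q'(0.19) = 3.98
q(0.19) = -1.16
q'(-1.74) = 0.22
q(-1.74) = 0.10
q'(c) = 2*(24*c^2 + 16*c + 2)/(-8*c^3 - 8*c^2 - 2*c - 1)^2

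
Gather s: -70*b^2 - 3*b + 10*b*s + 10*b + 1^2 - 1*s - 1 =-70*b^2 + 7*b + s*(10*b - 1)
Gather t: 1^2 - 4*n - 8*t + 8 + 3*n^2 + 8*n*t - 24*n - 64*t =3*n^2 - 28*n + t*(8*n - 72) + 9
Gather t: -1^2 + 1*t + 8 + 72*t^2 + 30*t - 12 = 72*t^2 + 31*t - 5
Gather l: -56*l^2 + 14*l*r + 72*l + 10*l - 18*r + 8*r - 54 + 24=-56*l^2 + l*(14*r + 82) - 10*r - 30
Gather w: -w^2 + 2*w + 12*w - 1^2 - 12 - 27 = -w^2 + 14*w - 40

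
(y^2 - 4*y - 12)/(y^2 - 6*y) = (y + 2)/y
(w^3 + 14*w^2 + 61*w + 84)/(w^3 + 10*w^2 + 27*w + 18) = (w^2 + 11*w + 28)/(w^2 + 7*w + 6)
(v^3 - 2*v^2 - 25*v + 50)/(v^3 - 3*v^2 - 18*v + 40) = (v + 5)/(v + 4)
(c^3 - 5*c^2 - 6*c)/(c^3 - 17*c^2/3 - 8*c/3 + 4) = 3*c/(3*c - 2)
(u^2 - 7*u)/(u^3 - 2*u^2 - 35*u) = 1/(u + 5)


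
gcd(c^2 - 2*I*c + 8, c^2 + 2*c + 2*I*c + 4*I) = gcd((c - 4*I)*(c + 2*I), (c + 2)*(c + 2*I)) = c + 2*I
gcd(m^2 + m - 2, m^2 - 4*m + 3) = m - 1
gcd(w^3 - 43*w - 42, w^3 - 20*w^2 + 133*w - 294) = w - 7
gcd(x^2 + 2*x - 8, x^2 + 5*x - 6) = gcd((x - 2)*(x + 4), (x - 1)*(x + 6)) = 1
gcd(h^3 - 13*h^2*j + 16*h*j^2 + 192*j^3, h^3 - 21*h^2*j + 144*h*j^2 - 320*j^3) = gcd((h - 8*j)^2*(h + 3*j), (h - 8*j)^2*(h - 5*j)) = h^2 - 16*h*j + 64*j^2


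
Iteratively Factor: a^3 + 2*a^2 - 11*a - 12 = (a + 4)*(a^2 - 2*a - 3) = (a + 1)*(a + 4)*(a - 3)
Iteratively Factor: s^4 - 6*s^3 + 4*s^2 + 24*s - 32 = (s + 2)*(s^3 - 8*s^2 + 20*s - 16) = (s - 4)*(s + 2)*(s^2 - 4*s + 4) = (s - 4)*(s - 2)*(s + 2)*(s - 2)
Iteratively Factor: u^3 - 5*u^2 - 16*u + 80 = (u - 5)*(u^2 - 16) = (u - 5)*(u + 4)*(u - 4)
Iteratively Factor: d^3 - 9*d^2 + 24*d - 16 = (d - 4)*(d^2 - 5*d + 4) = (d - 4)^2*(d - 1)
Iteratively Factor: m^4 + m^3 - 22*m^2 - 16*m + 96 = (m - 2)*(m^3 + 3*m^2 - 16*m - 48) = (m - 2)*(m + 4)*(m^2 - m - 12) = (m - 2)*(m + 3)*(m + 4)*(m - 4)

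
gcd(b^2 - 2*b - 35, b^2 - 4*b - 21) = b - 7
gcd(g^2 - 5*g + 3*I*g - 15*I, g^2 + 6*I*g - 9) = g + 3*I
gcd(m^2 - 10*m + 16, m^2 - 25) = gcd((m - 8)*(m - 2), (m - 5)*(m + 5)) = 1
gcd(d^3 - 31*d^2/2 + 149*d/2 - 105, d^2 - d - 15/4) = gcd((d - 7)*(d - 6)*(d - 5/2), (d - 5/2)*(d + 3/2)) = d - 5/2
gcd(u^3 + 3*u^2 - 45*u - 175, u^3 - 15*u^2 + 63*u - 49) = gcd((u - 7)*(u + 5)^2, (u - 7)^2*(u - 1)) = u - 7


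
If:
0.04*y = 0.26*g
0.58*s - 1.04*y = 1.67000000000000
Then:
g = 0.153846153846154*y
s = 1.79310344827586*y + 2.87931034482759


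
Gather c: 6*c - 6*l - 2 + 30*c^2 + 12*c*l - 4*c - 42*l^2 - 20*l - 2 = 30*c^2 + c*(12*l + 2) - 42*l^2 - 26*l - 4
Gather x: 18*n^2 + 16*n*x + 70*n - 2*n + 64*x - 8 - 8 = 18*n^2 + 68*n + x*(16*n + 64) - 16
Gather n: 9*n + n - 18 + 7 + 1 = 10*n - 10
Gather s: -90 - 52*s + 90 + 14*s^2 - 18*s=14*s^2 - 70*s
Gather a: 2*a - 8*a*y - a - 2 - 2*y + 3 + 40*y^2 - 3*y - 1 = a*(1 - 8*y) + 40*y^2 - 5*y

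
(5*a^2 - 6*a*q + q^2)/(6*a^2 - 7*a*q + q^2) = (-5*a + q)/(-6*a + q)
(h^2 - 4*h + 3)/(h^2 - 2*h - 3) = (h - 1)/(h + 1)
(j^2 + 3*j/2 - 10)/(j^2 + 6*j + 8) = (j - 5/2)/(j + 2)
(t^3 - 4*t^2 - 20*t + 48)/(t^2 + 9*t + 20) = (t^2 - 8*t + 12)/(t + 5)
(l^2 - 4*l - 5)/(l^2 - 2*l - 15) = (l + 1)/(l + 3)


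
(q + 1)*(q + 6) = q^2 + 7*q + 6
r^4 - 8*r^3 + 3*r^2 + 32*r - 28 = (r - 7)*(r - 2)*(r - 1)*(r + 2)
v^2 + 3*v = v*(v + 3)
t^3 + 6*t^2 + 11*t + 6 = (t + 1)*(t + 2)*(t + 3)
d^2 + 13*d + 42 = (d + 6)*(d + 7)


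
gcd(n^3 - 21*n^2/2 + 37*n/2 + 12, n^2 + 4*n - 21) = n - 3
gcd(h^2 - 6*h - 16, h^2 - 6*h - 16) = h^2 - 6*h - 16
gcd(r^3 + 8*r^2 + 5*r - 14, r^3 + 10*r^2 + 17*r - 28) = r^2 + 6*r - 7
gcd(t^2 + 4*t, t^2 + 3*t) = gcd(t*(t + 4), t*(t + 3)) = t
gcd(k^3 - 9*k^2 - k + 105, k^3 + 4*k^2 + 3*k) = k + 3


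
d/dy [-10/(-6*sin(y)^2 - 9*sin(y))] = -10*(4*sin(y) + 3)*cos(y)/(3*(2*sin(y) + 3)^2*sin(y)^2)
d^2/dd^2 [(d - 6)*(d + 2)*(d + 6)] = 6*d + 4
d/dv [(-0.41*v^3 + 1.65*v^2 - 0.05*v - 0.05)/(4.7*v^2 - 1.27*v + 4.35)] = (-1.927*v^4 + 1.0414*v^3 - 7.211*v^2 + 14.825*v - 0.281)/(22.09*v^4 - 11.938*v^3 + 42.5029*v^2 - 11.049*v + 18.9225)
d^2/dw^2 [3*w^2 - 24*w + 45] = 6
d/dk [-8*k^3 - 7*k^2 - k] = -24*k^2 - 14*k - 1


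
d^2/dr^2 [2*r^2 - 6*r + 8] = 4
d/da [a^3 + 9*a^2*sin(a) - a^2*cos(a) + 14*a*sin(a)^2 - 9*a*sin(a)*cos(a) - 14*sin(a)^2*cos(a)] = a^2*sin(a) + 9*a^2*cos(a) + 3*a^2 + 18*a*sin(a) + 14*a*sin(2*a) - 2*a*cos(a) - 9*a*cos(2*a) + 7*sin(a)/2 - 9*sin(2*a)/2 - 21*sin(3*a)/2 - 7*cos(2*a) + 7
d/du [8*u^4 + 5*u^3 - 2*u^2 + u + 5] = 32*u^3 + 15*u^2 - 4*u + 1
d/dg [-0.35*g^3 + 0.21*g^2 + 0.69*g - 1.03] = -1.05*g^2 + 0.42*g + 0.69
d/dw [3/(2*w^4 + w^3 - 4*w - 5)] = 3*(-8*w^3 - 3*w^2 + 4)/(2*w^4 + w^3 - 4*w - 5)^2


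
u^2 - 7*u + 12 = (u - 4)*(u - 3)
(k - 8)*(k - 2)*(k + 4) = k^3 - 6*k^2 - 24*k + 64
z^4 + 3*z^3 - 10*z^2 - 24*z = z*(z - 3)*(z + 2)*(z + 4)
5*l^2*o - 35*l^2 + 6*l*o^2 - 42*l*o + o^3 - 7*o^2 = (l + o)*(5*l + o)*(o - 7)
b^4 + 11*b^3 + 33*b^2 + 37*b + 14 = (b + 1)^2*(b + 2)*(b + 7)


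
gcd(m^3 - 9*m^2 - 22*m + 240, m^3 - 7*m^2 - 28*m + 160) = m^2 - 3*m - 40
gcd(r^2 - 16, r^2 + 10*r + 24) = r + 4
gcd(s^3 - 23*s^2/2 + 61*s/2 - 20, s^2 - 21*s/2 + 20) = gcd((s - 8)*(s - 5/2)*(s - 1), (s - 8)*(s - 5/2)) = s^2 - 21*s/2 + 20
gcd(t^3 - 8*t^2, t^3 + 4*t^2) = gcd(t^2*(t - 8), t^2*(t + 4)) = t^2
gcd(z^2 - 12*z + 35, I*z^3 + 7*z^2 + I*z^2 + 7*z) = 1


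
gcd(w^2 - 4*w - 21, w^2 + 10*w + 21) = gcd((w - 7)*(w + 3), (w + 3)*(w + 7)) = w + 3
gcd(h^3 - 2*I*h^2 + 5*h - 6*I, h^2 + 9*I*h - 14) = h + 2*I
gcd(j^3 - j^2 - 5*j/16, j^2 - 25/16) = j - 5/4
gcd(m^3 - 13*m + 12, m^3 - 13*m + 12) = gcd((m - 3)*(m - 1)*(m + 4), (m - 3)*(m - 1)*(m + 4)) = m^3 - 13*m + 12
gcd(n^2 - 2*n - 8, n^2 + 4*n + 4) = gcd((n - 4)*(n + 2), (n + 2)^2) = n + 2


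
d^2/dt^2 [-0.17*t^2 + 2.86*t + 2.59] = -0.340000000000000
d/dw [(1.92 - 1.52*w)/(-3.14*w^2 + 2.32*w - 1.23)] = (-4.7728*w^2 + 12.0576*w - 2.5848)/(9.8596*w^4 - 14.5696*w^3 + 13.1068*w^2 - 5.7072*w + 1.5129)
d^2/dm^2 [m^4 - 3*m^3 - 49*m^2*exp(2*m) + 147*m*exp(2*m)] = -196*m^2*exp(2*m) + 12*m^2 + 196*m*exp(2*m) - 18*m + 490*exp(2*m)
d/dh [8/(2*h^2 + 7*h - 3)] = 8*(-4*h - 7)/(2*h^2 + 7*h - 3)^2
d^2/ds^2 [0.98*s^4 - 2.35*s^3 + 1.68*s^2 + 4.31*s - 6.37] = 11.76*s^2 - 14.1*s + 3.36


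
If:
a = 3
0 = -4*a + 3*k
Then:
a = 3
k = 4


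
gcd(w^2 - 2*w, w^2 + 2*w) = w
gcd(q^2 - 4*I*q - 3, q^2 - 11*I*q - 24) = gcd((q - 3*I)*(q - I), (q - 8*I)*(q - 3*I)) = q - 3*I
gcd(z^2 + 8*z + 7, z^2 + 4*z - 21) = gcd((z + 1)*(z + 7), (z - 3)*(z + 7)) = z + 7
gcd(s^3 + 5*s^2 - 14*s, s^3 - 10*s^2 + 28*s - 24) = s - 2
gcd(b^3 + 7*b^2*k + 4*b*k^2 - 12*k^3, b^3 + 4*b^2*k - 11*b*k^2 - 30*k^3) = b + 2*k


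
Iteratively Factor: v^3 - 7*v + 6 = (v - 2)*(v^2 + 2*v - 3) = (v - 2)*(v + 3)*(v - 1)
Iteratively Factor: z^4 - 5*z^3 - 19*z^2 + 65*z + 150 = (z - 5)*(z^3 - 19*z - 30) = (z - 5)^2*(z^2 + 5*z + 6) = (z - 5)^2*(z + 2)*(z + 3)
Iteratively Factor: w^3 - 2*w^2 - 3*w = (w - 3)*(w^2 + w) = w*(w - 3)*(w + 1)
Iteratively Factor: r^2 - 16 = (r + 4)*(r - 4)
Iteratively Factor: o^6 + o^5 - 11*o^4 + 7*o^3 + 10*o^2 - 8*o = (o + 4)*(o^5 - 3*o^4 + o^3 + 3*o^2 - 2*o) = o*(o + 4)*(o^4 - 3*o^3 + o^2 + 3*o - 2) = o*(o - 1)*(o + 4)*(o^3 - 2*o^2 - o + 2) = o*(o - 1)*(o + 1)*(o + 4)*(o^2 - 3*o + 2) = o*(o - 1)^2*(o + 1)*(o + 4)*(o - 2)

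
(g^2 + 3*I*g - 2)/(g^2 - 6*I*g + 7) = (g + 2*I)/(g - 7*I)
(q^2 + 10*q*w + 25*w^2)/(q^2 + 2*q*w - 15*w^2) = (q + 5*w)/(q - 3*w)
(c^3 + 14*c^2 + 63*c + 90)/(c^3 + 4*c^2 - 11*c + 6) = (c^2 + 8*c + 15)/(c^2 - 2*c + 1)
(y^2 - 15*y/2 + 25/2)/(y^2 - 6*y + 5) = (y - 5/2)/(y - 1)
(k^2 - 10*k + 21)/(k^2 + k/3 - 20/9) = 9*(k^2 - 10*k + 21)/(9*k^2 + 3*k - 20)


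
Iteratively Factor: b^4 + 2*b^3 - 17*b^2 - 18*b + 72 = (b + 4)*(b^3 - 2*b^2 - 9*b + 18) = (b + 3)*(b + 4)*(b^2 - 5*b + 6) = (b - 3)*(b + 3)*(b + 4)*(b - 2)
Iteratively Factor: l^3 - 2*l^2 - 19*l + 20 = (l + 4)*(l^2 - 6*l + 5) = (l - 1)*(l + 4)*(l - 5)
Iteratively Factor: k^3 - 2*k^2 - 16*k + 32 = (k - 4)*(k^2 + 2*k - 8) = (k - 4)*(k - 2)*(k + 4)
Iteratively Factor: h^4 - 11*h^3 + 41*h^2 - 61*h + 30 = (h - 1)*(h^3 - 10*h^2 + 31*h - 30) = (h - 3)*(h - 1)*(h^2 - 7*h + 10) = (h - 5)*(h - 3)*(h - 1)*(h - 2)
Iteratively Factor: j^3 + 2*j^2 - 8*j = (j + 4)*(j^2 - 2*j) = j*(j + 4)*(j - 2)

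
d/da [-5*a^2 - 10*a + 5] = -10*a - 10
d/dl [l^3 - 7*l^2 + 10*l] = 3*l^2 - 14*l + 10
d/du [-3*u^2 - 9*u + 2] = -6*u - 9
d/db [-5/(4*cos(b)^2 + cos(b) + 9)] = -5*(8*cos(b) + 1)*sin(b)/(4*cos(b)^2 + cos(b) + 9)^2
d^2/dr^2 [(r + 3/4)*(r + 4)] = 2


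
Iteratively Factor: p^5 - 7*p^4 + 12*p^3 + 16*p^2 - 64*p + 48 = (p - 2)*(p^4 - 5*p^3 + 2*p^2 + 20*p - 24) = (p - 2)^2*(p^3 - 3*p^2 - 4*p + 12) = (p - 2)^3*(p^2 - p - 6) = (p - 3)*(p - 2)^3*(p + 2)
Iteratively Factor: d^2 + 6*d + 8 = (d + 4)*(d + 2)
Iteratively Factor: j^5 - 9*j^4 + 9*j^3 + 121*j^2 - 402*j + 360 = (j + 4)*(j^4 - 13*j^3 + 61*j^2 - 123*j + 90) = (j - 3)*(j + 4)*(j^3 - 10*j^2 + 31*j - 30) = (j - 3)^2*(j + 4)*(j^2 - 7*j + 10) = (j - 5)*(j - 3)^2*(j + 4)*(j - 2)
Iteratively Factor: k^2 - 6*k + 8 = (k - 2)*(k - 4)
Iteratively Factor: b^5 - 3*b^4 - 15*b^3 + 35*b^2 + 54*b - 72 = (b + 3)*(b^4 - 6*b^3 + 3*b^2 + 26*b - 24) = (b - 3)*(b + 3)*(b^3 - 3*b^2 - 6*b + 8) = (b - 3)*(b - 1)*(b + 3)*(b^2 - 2*b - 8) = (b - 3)*(b - 1)*(b + 2)*(b + 3)*(b - 4)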